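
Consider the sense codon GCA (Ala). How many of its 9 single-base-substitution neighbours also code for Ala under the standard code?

3

Position 1: none → 0 synonymous.
Position 2: none → 0 synonymous.
Position 3: GCT, GCC, GCG → 3 synonymous.
Total: 0 + 0 + 3 = 3.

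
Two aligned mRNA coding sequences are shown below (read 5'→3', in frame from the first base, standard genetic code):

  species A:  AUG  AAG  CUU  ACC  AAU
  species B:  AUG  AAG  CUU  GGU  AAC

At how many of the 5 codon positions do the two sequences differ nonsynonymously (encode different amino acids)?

1

Codon 1: AUG Met / AUG Met — identical.
Codon 2: AAG Lys / AAG Lys — identical.
Codon 3: CUU Leu / CUU Leu — identical.
Codon 4: ACC Thr / GGU Gly — nonsynonymous.
Codon 5: AAU Asn / AAC Asn — synonymous.
Nonsynonymous differences: 1.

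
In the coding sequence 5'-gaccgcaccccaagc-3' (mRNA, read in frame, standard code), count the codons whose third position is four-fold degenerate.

3

Codon 1 GAC (Asp): third position 2-fold.
Codon 2 CGC (Arg): third position 4-fold.
Codon 3 ACC (Thr): third position 4-fold.
Codon 4 CCA (Pro): third position 4-fold.
Codon 5 AGC (Ser): third position 2-fold.
Four-fold degenerate third positions: 3.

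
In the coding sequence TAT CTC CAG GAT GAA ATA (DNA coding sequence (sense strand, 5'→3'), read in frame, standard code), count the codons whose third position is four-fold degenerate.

1

Codon 1 TAT (Tyr): third position 2-fold.
Codon 2 CTC (Leu): third position 4-fold.
Codon 3 CAG (Gln): third position 2-fold.
Codon 4 GAT (Asp): third position 2-fold.
Codon 5 GAA (Glu): third position 2-fold.
Codon 6 ATA (Ile): third position 3-fold.
Four-fold degenerate third positions: 1.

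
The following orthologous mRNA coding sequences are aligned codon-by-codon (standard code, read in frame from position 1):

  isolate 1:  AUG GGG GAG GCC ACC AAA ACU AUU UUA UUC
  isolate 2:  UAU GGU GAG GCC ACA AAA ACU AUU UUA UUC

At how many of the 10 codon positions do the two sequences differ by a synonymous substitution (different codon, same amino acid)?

2

Codon 1: AUG Met / UAU Tyr — nonsynonymous.
Codon 2: GGG Gly / GGU Gly — synonymous.
Codon 3: GAG Glu / GAG Glu — identical.
Codon 4: GCC Ala / GCC Ala — identical.
Codon 5: ACC Thr / ACA Thr — synonymous.
Codon 6: AAA Lys / AAA Lys — identical.
Codon 7: ACU Thr / ACU Thr — identical.
Codon 8: AUU Ile / AUU Ile — identical.
Codon 9: UUA Leu / UUA Leu — identical.
Codon 10: UUC Phe / UUC Phe — identical.
Synonymous differences: 2.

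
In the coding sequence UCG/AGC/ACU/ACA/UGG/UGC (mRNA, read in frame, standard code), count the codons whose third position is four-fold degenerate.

3

Codon 1 UCG (Ser): third position 4-fold.
Codon 2 AGC (Ser): third position 2-fold.
Codon 3 ACU (Thr): third position 4-fold.
Codon 4 ACA (Thr): third position 4-fold.
Codon 5 UGG (Trp): third position 1-fold.
Codon 6 UGC (Cys): third position 2-fold.
Four-fold degenerate third positions: 3.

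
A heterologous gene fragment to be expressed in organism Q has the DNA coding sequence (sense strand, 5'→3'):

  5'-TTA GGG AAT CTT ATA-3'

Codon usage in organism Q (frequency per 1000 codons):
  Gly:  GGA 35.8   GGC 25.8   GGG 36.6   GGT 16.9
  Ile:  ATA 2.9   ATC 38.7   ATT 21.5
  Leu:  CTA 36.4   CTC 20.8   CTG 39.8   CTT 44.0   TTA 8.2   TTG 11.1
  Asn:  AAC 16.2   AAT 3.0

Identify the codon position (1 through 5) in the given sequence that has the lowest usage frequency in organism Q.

Codon 1 TTA (Leu): 8.2 per 1000.
Codon 2 GGG (Gly): 36.6 per 1000.
Codon 3 AAT (Asn): 3.0 per 1000.
Codon 4 CTT (Leu): 44.0 per 1000.
Codon 5 ATA (Ile): 2.9 per 1000.
Lowest frequency is 2.9 at codon 5.

5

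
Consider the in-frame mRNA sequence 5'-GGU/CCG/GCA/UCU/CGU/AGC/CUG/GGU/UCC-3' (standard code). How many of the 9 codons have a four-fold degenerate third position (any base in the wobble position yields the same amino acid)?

8

Codon 1 GGU (Gly): third position 4-fold.
Codon 2 CCG (Pro): third position 4-fold.
Codon 3 GCA (Ala): third position 4-fold.
Codon 4 UCU (Ser): third position 4-fold.
Codon 5 CGU (Arg): third position 4-fold.
Codon 6 AGC (Ser): third position 2-fold.
Codon 7 CUG (Leu): third position 4-fold.
Codon 8 GGU (Gly): third position 4-fold.
Codon 9 UCC (Ser): third position 4-fold.
Four-fold degenerate third positions: 8.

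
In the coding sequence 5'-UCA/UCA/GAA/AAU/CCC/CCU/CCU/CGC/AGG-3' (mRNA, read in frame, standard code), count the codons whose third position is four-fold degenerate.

6

Codon 1 UCA (Ser): third position 4-fold.
Codon 2 UCA (Ser): third position 4-fold.
Codon 3 GAA (Glu): third position 2-fold.
Codon 4 AAU (Asn): third position 2-fold.
Codon 5 CCC (Pro): third position 4-fold.
Codon 6 CCU (Pro): third position 4-fold.
Codon 7 CCU (Pro): third position 4-fold.
Codon 8 CGC (Arg): third position 4-fold.
Codon 9 AGG (Arg): third position 2-fold.
Four-fold degenerate third positions: 6.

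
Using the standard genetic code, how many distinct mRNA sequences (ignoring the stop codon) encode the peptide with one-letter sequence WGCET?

Trp: 1 codon.
Gly: 4 codons.
Cys: 2 codons.
Glu: 2 codons.
Thr: 4 codons.
1 × 4 × 2 × 2 × 4 = 64.

64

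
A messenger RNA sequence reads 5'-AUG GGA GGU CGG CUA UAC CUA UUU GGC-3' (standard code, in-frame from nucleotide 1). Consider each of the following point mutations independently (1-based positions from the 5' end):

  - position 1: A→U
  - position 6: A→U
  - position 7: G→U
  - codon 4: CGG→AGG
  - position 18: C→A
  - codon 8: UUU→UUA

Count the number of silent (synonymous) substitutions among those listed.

2

Codon 1: AUG (Met) → UUG (Leu) — missense.
Codon 2: GGA (Gly) → GGU (Gly) — synonymous.
Codon 3: GGU (Gly) → UGU (Cys) — missense.
Codon 4: CGG (Arg) → AGG (Arg) — synonymous.
Codon 6: UAC (Tyr) → UAA (Stop) — nonsense.
Codon 8: UUU (Phe) → UUA (Leu) — missense.
Synonymous: 2 of 6.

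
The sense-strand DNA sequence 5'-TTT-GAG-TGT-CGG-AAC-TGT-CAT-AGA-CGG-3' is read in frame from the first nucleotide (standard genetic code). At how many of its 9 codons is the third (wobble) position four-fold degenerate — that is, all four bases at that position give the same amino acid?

2

Codon 1 TTT (Phe): third position 2-fold.
Codon 2 GAG (Glu): third position 2-fold.
Codon 3 TGT (Cys): third position 2-fold.
Codon 4 CGG (Arg): third position 4-fold.
Codon 5 AAC (Asn): third position 2-fold.
Codon 6 TGT (Cys): third position 2-fold.
Codon 7 CAT (His): third position 2-fold.
Codon 8 AGA (Arg): third position 2-fold.
Codon 9 CGG (Arg): third position 4-fold.
Four-fold degenerate third positions: 2.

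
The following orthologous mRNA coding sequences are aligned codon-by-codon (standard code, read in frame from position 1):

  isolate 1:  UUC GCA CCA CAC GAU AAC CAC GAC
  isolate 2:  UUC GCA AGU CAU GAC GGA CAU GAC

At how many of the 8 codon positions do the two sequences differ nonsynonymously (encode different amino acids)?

Codon 1: UUC Phe / UUC Phe — identical.
Codon 2: GCA Ala / GCA Ala — identical.
Codon 3: CCA Pro / AGU Ser — nonsynonymous.
Codon 4: CAC His / CAU His — synonymous.
Codon 5: GAU Asp / GAC Asp — synonymous.
Codon 6: AAC Asn / GGA Gly — nonsynonymous.
Codon 7: CAC His / CAU His — synonymous.
Codon 8: GAC Asp / GAC Asp — identical.
Nonsynonymous differences: 2.

2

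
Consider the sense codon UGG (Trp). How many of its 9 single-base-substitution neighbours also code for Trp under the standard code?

Position 1: none → 0 synonymous.
Position 2: none → 0 synonymous.
Position 3: none → 0 synonymous.
Total: 0 + 0 + 0 = 0.

0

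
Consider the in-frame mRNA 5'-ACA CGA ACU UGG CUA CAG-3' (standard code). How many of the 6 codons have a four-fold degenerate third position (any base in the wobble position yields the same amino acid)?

Codon 1 ACA (Thr): third position 4-fold.
Codon 2 CGA (Arg): third position 4-fold.
Codon 3 ACU (Thr): third position 4-fold.
Codon 4 UGG (Trp): third position 1-fold.
Codon 5 CUA (Leu): third position 4-fold.
Codon 6 CAG (Gln): third position 2-fold.
Four-fold degenerate third positions: 4.

4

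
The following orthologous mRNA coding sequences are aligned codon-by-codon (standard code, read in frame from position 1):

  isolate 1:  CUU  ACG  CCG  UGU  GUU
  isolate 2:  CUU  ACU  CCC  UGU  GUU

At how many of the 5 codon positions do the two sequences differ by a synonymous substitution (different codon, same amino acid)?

2

Codon 1: CUU Leu / CUU Leu — identical.
Codon 2: ACG Thr / ACU Thr — synonymous.
Codon 3: CCG Pro / CCC Pro — synonymous.
Codon 4: UGU Cys / UGU Cys — identical.
Codon 5: GUU Val / GUU Val — identical.
Synonymous differences: 2.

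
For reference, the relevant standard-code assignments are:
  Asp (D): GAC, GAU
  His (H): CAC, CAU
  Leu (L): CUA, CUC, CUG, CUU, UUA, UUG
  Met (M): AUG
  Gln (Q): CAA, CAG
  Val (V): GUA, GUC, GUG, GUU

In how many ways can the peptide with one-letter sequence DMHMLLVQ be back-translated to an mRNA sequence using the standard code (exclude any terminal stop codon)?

1152

Asp: 2 codons.
Met: 1 codon.
His: 2 codons.
Met: 1 codon.
Leu: 6 codons.
Leu: 6 codons.
Val: 4 codons.
Gln: 2 codons.
2 × 1 × 2 × 1 × 6 × 6 × 4 × 2 = 1152.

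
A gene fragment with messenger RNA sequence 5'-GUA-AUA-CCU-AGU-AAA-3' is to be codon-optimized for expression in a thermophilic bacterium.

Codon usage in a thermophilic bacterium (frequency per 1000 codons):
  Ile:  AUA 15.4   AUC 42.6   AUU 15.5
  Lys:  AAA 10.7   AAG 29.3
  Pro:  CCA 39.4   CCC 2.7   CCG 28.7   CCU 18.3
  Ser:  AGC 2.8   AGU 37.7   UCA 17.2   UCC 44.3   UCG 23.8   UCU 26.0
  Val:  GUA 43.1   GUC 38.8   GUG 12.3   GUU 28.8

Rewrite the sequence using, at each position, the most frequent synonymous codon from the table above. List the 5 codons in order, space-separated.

GUA AUC CCA UCC AAG

Codon 1 (Val): best is GUA at 43.1.
Codon 2 (Ile): best is AUC at 42.6.
Codon 3 (Pro): best is CCA at 39.4.
Codon 4 (Ser): best is UCC at 44.3.
Codon 5 (Lys): best is AAG at 29.3.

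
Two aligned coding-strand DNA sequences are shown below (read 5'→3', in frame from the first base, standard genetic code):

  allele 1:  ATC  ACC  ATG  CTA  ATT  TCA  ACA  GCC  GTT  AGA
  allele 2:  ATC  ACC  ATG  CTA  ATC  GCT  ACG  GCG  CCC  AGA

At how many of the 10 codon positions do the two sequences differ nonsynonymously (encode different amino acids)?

2

Codon 1: ATC Ile / ATC Ile — identical.
Codon 2: ACC Thr / ACC Thr — identical.
Codon 3: ATG Met / ATG Met — identical.
Codon 4: CTA Leu / CTA Leu — identical.
Codon 5: ATT Ile / ATC Ile — synonymous.
Codon 6: TCA Ser / GCT Ala — nonsynonymous.
Codon 7: ACA Thr / ACG Thr — synonymous.
Codon 8: GCC Ala / GCG Ala — synonymous.
Codon 9: GTT Val / CCC Pro — nonsynonymous.
Codon 10: AGA Arg / AGA Arg — identical.
Nonsynonymous differences: 2.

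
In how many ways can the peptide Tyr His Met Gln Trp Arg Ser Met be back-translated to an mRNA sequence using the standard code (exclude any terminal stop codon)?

Tyr: 2 codons.
His: 2 codons.
Met: 1 codon.
Gln: 2 codons.
Trp: 1 codon.
Arg: 6 codons.
Ser: 6 codons.
Met: 1 codon.
2 × 2 × 1 × 2 × 1 × 6 × 6 × 1 = 288.

288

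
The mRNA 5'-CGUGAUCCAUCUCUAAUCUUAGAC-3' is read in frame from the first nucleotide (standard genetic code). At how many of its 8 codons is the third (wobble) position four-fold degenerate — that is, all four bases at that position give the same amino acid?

Codon 1 CGU (Arg): third position 4-fold.
Codon 2 GAU (Asp): third position 2-fold.
Codon 3 CCA (Pro): third position 4-fold.
Codon 4 UCU (Ser): third position 4-fold.
Codon 5 CUA (Leu): third position 4-fold.
Codon 6 AUC (Ile): third position 3-fold.
Codon 7 UUA (Leu): third position 2-fold.
Codon 8 GAC (Asp): third position 2-fold.
Four-fold degenerate third positions: 4.

4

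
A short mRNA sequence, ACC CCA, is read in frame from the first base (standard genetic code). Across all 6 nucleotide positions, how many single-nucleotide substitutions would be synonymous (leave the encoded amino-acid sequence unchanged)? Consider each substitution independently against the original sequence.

6

Codon 1 (ACC, Thr): 3 synonymous substitutions.
Codon 2 (CCA, Pro): 3 synonymous substitutions.
Total: 3 + 3 = 6.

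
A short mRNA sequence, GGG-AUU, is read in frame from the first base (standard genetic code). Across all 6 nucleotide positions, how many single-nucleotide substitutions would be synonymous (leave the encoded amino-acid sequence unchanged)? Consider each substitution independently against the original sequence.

Codon 1 (GGG, Gly): 3 synonymous substitutions.
Codon 2 (AUU, Ile): 2 synonymous substitutions.
Total: 3 + 2 = 5.

5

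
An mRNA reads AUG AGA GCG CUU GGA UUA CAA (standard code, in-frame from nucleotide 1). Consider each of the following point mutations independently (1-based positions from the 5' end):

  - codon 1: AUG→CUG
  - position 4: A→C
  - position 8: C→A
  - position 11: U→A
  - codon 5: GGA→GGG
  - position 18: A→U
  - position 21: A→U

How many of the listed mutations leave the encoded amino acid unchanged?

Codon 1: AUG (Met) → CUG (Leu) — missense.
Codon 2: AGA (Arg) → CGA (Arg) — synonymous.
Codon 3: GCG (Ala) → GAG (Glu) — missense.
Codon 4: CUU (Leu) → CAU (His) — missense.
Codon 5: GGA (Gly) → GGG (Gly) — synonymous.
Codon 6: UUA (Leu) → UUU (Phe) — missense.
Codon 7: CAA (Gln) → CAU (His) — missense.
Synonymous: 2 of 7.

2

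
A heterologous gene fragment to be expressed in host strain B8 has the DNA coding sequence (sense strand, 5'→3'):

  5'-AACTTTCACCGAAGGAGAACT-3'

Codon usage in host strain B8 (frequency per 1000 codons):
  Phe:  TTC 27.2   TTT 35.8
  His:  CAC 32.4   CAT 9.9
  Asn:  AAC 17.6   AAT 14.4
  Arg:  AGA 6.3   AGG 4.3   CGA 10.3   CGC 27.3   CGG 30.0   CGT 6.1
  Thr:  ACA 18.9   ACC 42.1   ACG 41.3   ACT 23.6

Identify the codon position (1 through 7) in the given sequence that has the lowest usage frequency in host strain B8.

5

Codon 1 AAC (Asn): 17.6 per 1000.
Codon 2 TTT (Phe): 35.8 per 1000.
Codon 3 CAC (His): 32.4 per 1000.
Codon 4 CGA (Arg): 10.3 per 1000.
Codon 5 AGG (Arg): 4.3 per 1000.
Codon 6 AGA (Arg): 6.3 per 1000.
Codon 7 ACT (Thr): 23.6 per 1000.
Lowest frequency is 4.3 at codon 5.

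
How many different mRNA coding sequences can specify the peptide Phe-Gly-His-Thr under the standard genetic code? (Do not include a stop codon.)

Phe: 2 codons.
Gly: 4 codons.
His: 2 codons.
Thr: 4 codons.
2 × 4 × 2 × 4 = 64.

64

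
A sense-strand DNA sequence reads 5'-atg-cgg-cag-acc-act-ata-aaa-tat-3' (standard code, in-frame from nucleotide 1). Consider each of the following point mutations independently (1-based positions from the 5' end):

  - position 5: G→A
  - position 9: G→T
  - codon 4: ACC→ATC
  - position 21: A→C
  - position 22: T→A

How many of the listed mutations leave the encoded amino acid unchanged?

Codon 2: CGG (Arg) → CAG (Gln) — missense.
Codon 3: CAG (Gln) → CAT (His) — missense.
Codon 4: ACC (Thr) → ATC (Ile) — missense.
Codon 7: AAA (Lys) → AAC (Asn) — missense.
Codon 8: TAT (Tyr) → AAT (Asn) — missense.
Synonymous: 0 of 5.

0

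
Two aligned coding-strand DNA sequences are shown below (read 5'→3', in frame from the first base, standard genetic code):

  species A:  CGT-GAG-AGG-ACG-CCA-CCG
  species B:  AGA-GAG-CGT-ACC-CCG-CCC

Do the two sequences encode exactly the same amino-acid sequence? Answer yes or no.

Codon 1: CGT Arg / AGA Arg — synonymous.
Codon 2: GAG Glu / GAG Glu — identical.
Codon 3: AGG Arg / CGT Arg — synonymous.
Codon 4: ACG Thr / ACC Thr — synonymous.
Codon 5: CCA Pro / CCG Pro — synonymous.
Codon 6: CCG Pro / CCC Pro — synonymous.
Nonsynonymous differences: 0 → same protein.

yes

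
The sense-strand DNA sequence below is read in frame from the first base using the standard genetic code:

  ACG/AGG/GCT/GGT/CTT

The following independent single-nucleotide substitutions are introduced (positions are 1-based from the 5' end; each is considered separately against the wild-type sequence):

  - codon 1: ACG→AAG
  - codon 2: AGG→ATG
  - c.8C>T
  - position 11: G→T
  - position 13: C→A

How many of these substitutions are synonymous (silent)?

0

Codon 1: ACG (Thr) → AAG (Lys) — missense.
Codon 2: AGG (Arg) → ATG (Met) — missense.
Codon 3: GCT (Ala) → GTT (Val) — missense.
Codon 4: GGT (Gly) → GTT (Val) — missense.
Codon 5: CTT (Leu) → ATT (Ile) — missense.
Synonymous: 0 of 5.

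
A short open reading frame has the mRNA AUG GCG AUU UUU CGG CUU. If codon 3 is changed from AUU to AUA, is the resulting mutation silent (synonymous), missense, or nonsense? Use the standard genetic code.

silent

Position 9 falls in codon 3: AUU → Ile.
After the substitution the codon is AUA → Ile.
Both encode Ile, so the change is synonymous.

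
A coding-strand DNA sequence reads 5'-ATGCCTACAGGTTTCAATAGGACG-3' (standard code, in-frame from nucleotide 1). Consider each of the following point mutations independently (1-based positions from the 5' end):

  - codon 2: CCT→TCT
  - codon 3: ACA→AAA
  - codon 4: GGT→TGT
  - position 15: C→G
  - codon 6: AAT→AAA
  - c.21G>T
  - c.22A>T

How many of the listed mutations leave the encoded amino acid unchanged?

Codon 2: CCT (Pro) → TCT (Ser) — missense.
Codon 3: ACA (Thr) → AAA (Lys) — missense.
Codon 4: GGT (Gly) → TGT (Cys) — missense.
Codon 5: TTC (Phe) → TTG (Leu) — missense.
Codon 6: AAT (Asn) → AAA (Lys) — missense.
Codon 7: AGG (Arg) → AGT (Ser) — missense.
Codon 8: ACG (Thr) → TCG (Ser) — missense.
Synonymous: 0 of 7.

0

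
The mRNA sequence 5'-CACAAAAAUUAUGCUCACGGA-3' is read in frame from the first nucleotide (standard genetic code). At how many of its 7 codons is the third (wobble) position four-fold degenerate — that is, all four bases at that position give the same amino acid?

2

Codon 1 CAC (His): third position 2-fold.
Codon 2 AAA (Lys): third position 2-fold.
Codon 3 AAU (Asn): third position 2-fold.
Codon 4 UAU (Tyr): third position 2-fold.
Codon 5 GCU (Ala): third position 4-fold.
Codon 6 CAC (His): third position 2-fold.
Codon 7 GGA (Gly): third position 4-fold.
Four-fold degenerate third positions: 2.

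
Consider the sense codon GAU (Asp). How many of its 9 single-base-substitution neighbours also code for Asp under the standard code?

1

Position 1: none → 0 synonymous.
Position 2: none → 0 synonymous.
Position 3: GAC → 1 synonymous.
Total: 0 + 0 + 1 = 1.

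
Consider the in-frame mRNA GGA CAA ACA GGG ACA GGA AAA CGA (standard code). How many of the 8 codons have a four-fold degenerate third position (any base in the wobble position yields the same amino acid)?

Codon 1 GGA (Gly): third position 4-fold.
Codon 2 CAA (Gln): third position 2-fold.
Codon 3 ACA (Thr): third position 4-fold.
Codon 4 GGG (Gly): third position 4-fold.
Codon 5 ACA (Thr): third position 4-fold.
Codon 6 GGA (Gly): third position 4-fold.
Codon 7 AAA (Lys): third position 2-fold.
Codon 8 CGA (Arg): third position 4-fold.
Four-fold degenerate third positions: 6.

6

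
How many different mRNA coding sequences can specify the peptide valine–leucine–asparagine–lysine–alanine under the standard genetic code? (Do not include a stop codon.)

384

Val: 4 codons.
Leu: 6 codons.
Asn: 2 codons.
Lys: 2 codons.
Ala: 4 codons.
4 × 6 × 2 × 2 × 4 = 384.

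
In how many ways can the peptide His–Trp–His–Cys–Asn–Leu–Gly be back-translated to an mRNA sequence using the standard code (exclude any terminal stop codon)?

His: 2 codons.
Trp: 1 codon.
His: 2 codons.
Cys: 2 codons.
Asn: 2 codons.
Leu: 6 codons.
Gly: 4 codons.
2 × 1 × 2 × 2 × 2 × 6 × 4 = 384.

384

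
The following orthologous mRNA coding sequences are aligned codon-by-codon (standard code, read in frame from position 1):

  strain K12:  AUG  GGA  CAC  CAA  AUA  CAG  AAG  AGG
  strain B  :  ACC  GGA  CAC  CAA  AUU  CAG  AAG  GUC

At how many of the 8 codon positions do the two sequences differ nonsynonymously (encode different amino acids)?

2

Codon 1: AUG Met / ACC Thr — nonsynonymous.
Codon 2: GGA Gly / GGA Gly — identical.
Codon 3: CAC His / CAC His — identical.
Codon 4: CAA Gln / CAA Gln — identical.
Codon 5: AUA Ile / AUU Ile — synonymous.
Codon 6: CAG Gln / CAG Gln — identical.
Codon 7: AAG Lys / AAG Lys — identical.
Codon 8: AGG Arg / GUC Val — nonsynonymous.
Nonsynonymous differences: 2.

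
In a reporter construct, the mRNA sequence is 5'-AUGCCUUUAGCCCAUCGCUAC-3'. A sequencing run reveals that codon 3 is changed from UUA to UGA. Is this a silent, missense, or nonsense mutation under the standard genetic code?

nonsense

Position 8 falls in codon 3: UUA → Leu.
After the substitution the codon is UGA → Stop.
The new codon is a stop codon, so this is a nonsense mutation.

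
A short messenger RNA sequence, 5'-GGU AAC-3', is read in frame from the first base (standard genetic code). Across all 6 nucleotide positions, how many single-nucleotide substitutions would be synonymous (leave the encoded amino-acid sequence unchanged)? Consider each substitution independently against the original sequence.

4

Codon 1 (GGU, Gly): 3 synonymous substitutions.
Codon 2 (AAC, Asn): 1 synonymous substitution.
Total: 3 + 1 = 4.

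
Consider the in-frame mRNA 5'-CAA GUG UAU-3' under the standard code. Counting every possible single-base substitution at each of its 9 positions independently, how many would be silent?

Codon 1 (CAA, Gln): 1 synonymous substitution.
Codon 2 (GUG, Val): 3 synonymous substitutions.
Codon 3 (UAU, Tyr): 1 synonymous substitution.
Total: 1 + 3 + 1 = 5.

5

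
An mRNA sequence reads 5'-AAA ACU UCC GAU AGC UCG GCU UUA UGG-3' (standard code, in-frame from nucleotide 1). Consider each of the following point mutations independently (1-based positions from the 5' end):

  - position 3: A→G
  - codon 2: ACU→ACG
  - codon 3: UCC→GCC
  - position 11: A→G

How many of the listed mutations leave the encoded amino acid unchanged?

2

Codon 1: AAA (Lys) → AAG (Lys) — synonymous.
Codon 2: ACU (Thr) → ACG (Thr) — synonymous.
Codon 3: UCC (Ser) → GCC (Ala) — missense.
Codon 4: GAU (Asp) → GGU (Gly) — missense.
Synonymous: 2 of 4.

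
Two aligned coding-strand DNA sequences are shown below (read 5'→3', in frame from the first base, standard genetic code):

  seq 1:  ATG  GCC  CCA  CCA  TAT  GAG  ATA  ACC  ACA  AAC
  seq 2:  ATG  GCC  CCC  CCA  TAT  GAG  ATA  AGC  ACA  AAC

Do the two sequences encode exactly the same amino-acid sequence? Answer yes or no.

no

Codon 1: ATG Met / ATG Met — identical.
Codon 2: GCC Ala / GCC Ala — identical.
Codon 3: CCA Pro / CCC Pro — synonymous.
Codon 4: CCA Pro / CCA Pro — identical.
Codon 5: TAT Tyr / TAT Tyr — identical.
Codon 6: GAG Glu / GAG Glu — identical.
Codon 7: ATA Ile / ATA Ile — identical.
Codon 8: ACC Thr / AGC Ser — nonsynonymous.
Codon 9: ACA Thr / ACA Thr — identical.
Codon 10: AAC Asn / AAC Asn — identical.
Nonsynonymous differences: 1 → different protein.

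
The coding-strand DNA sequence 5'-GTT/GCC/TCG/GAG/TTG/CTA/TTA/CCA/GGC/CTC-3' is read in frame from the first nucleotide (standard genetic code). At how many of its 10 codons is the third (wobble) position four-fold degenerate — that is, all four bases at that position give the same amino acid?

Codon 1 GTT (Val): third position 4-fold.
Codon 2 GCC (Ala): third position 4-fold.
Codon 3 TCG (Ser): third position 4-fold.
Codon 4 GAG (Glu): third position 2-fold.
Codon 5 TTG (Leu): third position 2-fold.
Codon 6 CTA (Leu): third position 4-fold.
Codon 7 TTA (Leu): third position 2-fold.
Codon 8 CCA (Pro): third position 4-fold.
Codon 9 GGC (Gly): third position 4-fold.
Codon 10 CTC (Leu): third position 4-fold.
Four-fold degenerate third positions: 7.

7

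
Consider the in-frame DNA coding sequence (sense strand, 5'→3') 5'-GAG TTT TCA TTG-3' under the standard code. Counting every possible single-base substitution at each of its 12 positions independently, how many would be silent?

7

Codon 1 (GAG, Glu): 1 synonymous substitution.
Codon 2 (TTT, Phe): 1 synonymous substitution.
Codon 3 (TCA, Ser): 3 synonymous substitutions.
Codon 4 (TTG, Leu): 2 synonymous substitutions.
Total: 1 + 1 + 3 + 2 = 7.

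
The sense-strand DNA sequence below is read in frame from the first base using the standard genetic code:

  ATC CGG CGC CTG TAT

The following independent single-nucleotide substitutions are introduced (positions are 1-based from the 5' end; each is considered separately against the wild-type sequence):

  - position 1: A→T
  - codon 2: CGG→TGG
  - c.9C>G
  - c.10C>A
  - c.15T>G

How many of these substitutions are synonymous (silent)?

1

Codon 1: ATC (Ile) → TTC (Phe) — missense.
Codon 2: CGG (Arg) → TGG (Trp) — missense.
Codon 3: CGC (Arg) → CGG (Arg) — synonymous.
Codon 4: CTG (Leu) → ATG (Met) — missense.
Codon 5: TAT (Tyr) → TAG (Stop) — nonsense.
Synonymous: 1 of 5.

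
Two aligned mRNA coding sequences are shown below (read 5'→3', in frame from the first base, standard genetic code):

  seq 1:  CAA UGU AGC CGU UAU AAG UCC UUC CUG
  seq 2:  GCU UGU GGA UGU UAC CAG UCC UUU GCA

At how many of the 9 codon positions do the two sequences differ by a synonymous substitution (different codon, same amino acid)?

Codon 1: CAA Gln / GCU Ala — nonsynonymous.
Codon 2: UGU Cys / UGU Cys — identical.
Codon 3: AGC Ser / GGA Gly — nonsynonymous.
Codon 4: CGU Arg / UGU Cys — nonsynonymous.
Codon 5: UAU Tyr / UAC Tyr — synonymous.
Codon 6: AAG Lys / CAG Gln — nonsynonymous.
Codon 7: UCC Ser / UCC Ser — identical.
Codon 8: UUC Phe / UUU Phe — synonymous.
Codon 9: CUG Leu / GCA Ala — nonsynonymous.
Synonymous differences: 2.

2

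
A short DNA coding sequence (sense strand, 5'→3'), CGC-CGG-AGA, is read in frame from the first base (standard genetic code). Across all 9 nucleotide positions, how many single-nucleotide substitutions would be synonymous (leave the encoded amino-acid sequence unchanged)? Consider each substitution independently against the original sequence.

9

Codon 1 (CGC, Arg): 3 synonymous substitutions.
Codon 2 (CGG, Arg): 4 synonymous substitutions.
Codon 3 (AGA, Arg): 2 synonymous substitutions.
Total: 3 + 4 + 2 = 9.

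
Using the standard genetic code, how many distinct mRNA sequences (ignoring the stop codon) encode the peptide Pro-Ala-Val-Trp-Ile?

192

Pro: 4 codons.
Ala: 4 codons.
Val: 4 codons.
Trp: 1 codon.
Ile: 3 codons.
4 × 4 × 4 × 1 × 3 = 192.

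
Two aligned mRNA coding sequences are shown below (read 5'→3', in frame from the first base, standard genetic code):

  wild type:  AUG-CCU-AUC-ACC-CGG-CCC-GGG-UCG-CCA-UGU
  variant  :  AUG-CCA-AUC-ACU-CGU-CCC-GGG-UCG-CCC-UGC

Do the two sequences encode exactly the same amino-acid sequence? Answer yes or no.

Codon 1: AUG Met / AUG Met — identical.
Codon 2: CCU Pro / CCA Pro — synonymous.
Codon 3: AUC Ile / AUC Ile — identical.
Codon 4: ACC Thr / ACU Thr — synonymous.
Codon 5: CGG Arg / CGU Arg — synonymous.
Codon 6: CCC Pro / CCC Pro — identical.
Codon 7: GGG Gly / GGG Gly — identical.
Codon 8: UCG Ser / UCG Ser — identical.
Codon 9: CCA Pro / CCC Pro — synonymous.
Codon 10: UGU Cys / UGC Cys — synonymous.
Nonsynonymous differences: 0 → same protein.

yes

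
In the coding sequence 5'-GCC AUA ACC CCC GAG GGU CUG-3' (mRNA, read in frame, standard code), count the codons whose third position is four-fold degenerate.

Codon 1 GCC (Ala): third position 4-fold.
Codon 2 AUA (Ile): third position 3-fold.
Codon 3 ACC (Thr): third position 4-fold.
Codon 4 CCC (Pro): third position 4-fold.
Codon 5 GAG (Glu): third position 2-fold.
Codon 6 GGU (Gly): third position 4-fold.
Codon 7 CUG (Leu): third position 4-fold.
Four-fold degenerate third positions: 5.

5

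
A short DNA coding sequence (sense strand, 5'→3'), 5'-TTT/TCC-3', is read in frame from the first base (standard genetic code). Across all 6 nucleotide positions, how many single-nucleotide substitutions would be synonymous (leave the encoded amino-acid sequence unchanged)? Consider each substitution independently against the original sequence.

4

Codon 1 (TTT, Phe): 1 synonymous substitution.
Codon 2 (TCC, Ser): 3 synonymous substitutions.
Total: 1 + 3 = 4.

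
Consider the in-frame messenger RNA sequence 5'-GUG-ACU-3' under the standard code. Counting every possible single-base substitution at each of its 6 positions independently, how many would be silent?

Codon 1 (GUG, Val): 3 synonymous substitutions.
Codon 2 (ACU, Thr): 3 synonymous substitutions.
Total: 3 + 3 = 6.

6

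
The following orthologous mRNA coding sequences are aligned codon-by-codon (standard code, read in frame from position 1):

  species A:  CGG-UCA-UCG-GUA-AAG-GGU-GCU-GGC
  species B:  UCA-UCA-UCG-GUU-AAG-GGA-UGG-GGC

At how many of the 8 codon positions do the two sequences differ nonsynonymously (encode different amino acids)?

2

Codon 1: CGG Arg / UCA Ser — nonsynonymous.
Codon 2: UCA Ser / UCA Ser — identical.
Codon 3: UCG Ser / UCG Ser — identical.
Codon 4: GUA Val / GUU Val — synonymous.
Codon 5: AAG Lys / AAG Lys — identical.
Codon 6: GGU Gly / GGA Gly — synonymous.
Codon 7: GCU Ala / UGG Trp — nonsynonymous.
Codon 8: GGC Gly / GGC Gly — identical.
Nonsynonymous differences: 2.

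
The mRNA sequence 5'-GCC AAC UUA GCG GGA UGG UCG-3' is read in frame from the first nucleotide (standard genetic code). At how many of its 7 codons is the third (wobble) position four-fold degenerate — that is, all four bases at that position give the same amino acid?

Codon 1 GCC (Ala): third position 4-fold.
Codon 2 AAC (Asn): third position 2-fold.
Codon 3 UUA (Leu): third position 2-fold.
Codon 4 GCG (Ala): third position 4-fold.
Codon 5 GGA (Gly): third position 4-fold.
Codon 6 UGG (Trp): third position 1-fold.
Codon 7 UCG (Ser): third position 4-fold.
Four-fold degenerate third positions: 4.

4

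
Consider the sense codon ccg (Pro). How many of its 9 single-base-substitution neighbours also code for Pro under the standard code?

Position 1: none → 0 synonymous.
Position 2: none → 0 synonymous.
Position 3: CCT, CCC, CCA → 3 synonymous.
Total: 0 + 0 + 3 = 3.

3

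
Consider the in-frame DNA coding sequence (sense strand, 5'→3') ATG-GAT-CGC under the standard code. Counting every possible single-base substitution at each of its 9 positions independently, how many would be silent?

Codon 1 (ATG, Met): 0 synonymous substitutions.
Codon 2 (GAT, Asp): 1 synonymous substitution.
Codon 3 (CGC, Arg): 3 synonymous substitutions.
Total: 0 + 1 + 3 = 4.

4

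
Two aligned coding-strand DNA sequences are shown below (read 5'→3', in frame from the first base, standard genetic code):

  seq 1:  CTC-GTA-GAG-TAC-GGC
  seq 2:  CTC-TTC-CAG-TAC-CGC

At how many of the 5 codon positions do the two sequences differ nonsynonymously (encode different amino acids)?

3

Codon 1: CTC Leu / CTC Leu — identical.
Codon 2: GTA Val / TTC Phe — nonsynonymous.
Codon 3: GAG Glu / CAG Gln — nonsynonymous.
Codon 4: TAC Tyr / TAC Tyr — identical.
Codon 5: GGC Gly / CGC Arg — nonsynonymous.
Nonsynonymous differences: 3.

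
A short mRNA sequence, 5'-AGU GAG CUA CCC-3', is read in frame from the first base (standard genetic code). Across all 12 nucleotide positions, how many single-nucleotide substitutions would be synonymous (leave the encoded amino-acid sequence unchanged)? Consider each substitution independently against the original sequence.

9

Codon 1 (AGU, Ser): 1 synonymous substitution.
Codon 2 (GAG, Glu): 1 synonymous substitution.
Codon 3 (CUA, Leu): 4 synonymous substitutions.
Codon 4 (CCC, Pro): 3 synonymous substitutions.
Total: 1 + 1 + 4 + 3 = 9.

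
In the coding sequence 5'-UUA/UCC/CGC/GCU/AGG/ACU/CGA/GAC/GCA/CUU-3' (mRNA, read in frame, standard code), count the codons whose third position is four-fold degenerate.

Codon 1 UUA (Leu): third position 2-fold.
Codon 2 UCC (Ser): third position 4-fold.
Codon 3 CGC (Arg): third position 4-fold.
Codon 4 GCU (Ala): third position 4-fold.
Codon 5 AGG (Arg): third position 2-fold.
Codon 6 ACU (Thr): third position 4-fold.
Codon 7 CGA (Arg): third position 4-fold.
Codon 8 GAC (Asp): third position 2-fold.
Codon 9 GCA (Ala): third position 4-fold.
Codon 10 CUU (Leu): third position 4-fold.
Four-fold degenerate third positions: 7.

7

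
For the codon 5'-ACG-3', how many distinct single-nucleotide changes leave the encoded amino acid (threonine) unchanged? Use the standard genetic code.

3

Position 1: none → 0 synonymous.
Position 2: none → 0 synonymous.
Position 3: ACU, ACC, ACA → 3 synonymous.
Total: 0 + 0 + 3 = 3.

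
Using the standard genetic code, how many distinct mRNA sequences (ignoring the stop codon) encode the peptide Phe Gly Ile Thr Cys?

Phe: 2 codons.
Gly: 4 codons.
Ile: 3 codons.
Thr: 4 codons.
Cys: 2 codons.
2 × 4 × 3 × 4 × 2 = 192.

192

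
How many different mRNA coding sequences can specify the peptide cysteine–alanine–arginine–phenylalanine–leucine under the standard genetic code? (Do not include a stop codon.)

Cys: 2 codons.
Ala: 4 codons.
Arg: 6 codons.
Phe: 2 codons.
Leu: 6 codons.
2 × 4 × 6 × 2 × 6 = 576.

576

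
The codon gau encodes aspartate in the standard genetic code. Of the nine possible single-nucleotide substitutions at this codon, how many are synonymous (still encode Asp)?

1

Position 1: none → 0 synonymous.
Position 2: none → 0 synonymous.
Position 3: GAC → 1 synonymous.
Total: 0 + 0 + 1 = 1.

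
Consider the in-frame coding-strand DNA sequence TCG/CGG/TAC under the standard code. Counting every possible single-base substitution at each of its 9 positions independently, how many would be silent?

8

Codon 1 (TCG, Ser): 3 synonymous substitutions.
Codon 2 (CGG, Arg): 4 synonymous substitutions.
Codon 3 (TAC, Tyr): 1 synonymous substitution.
Total: 3 + 4 + 1 = 8.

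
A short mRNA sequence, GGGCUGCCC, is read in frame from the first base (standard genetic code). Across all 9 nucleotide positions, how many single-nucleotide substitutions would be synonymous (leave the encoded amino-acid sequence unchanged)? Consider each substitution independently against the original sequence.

10

Codon 1 (GGG, Gly): 3 synonymous substitutions.
Codon 2 (CUG, Leu): 4 synonymous substitutions.
Codon 3 (CCC, Pro): 3 synonymous substitutions.
Total: 3 + 4 + 3 = 10.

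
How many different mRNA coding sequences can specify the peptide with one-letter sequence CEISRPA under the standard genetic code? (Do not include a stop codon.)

6912

Cys: 2 codons.
Glu: 2 codons.
Ile: 3 codons.
Ser: 6 codons.
Arg: 6 codons.
Pro: 4 codons.
Ala: 4 codons.
2 × 2 × 3 × 6 × 6 × 4 × 4 = 6912.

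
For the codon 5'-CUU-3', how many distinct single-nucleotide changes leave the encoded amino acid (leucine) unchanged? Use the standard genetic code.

3

Position 1: none → 0 synonymous.
Position 2: none → 0 synonymous.
Position 3: CUC, CUA, CUG → 3 synonymous.
Total: 0 + 0 + 3 = 3.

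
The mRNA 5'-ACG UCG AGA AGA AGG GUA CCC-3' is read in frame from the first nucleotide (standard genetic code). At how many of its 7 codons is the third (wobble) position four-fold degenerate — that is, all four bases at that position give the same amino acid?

4

Codon 1 ACG (Thr): third position 4-fold.
Codon 2 UCG (Ser): third position 4-fold.
Codon 3 AGA (Arg): third position 2-fold.
Codon 4 AGA (Arg): third position 2-fold.
Codon 5 AGG (Arg): third position 2-fold.
Codon 6 GUA (Val): third position 4-fold.
Codon 7 CCC (Pro): third position 4-fold.
Four-fold degenerate third positions: 4.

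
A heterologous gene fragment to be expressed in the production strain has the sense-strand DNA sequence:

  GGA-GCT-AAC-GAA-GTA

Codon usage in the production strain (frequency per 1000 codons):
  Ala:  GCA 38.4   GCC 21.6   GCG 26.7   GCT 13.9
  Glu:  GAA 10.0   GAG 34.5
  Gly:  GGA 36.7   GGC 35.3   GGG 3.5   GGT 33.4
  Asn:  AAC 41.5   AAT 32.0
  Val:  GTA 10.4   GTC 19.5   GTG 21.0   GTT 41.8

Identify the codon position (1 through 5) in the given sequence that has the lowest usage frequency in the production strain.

4

Codon 1 GGA (Gly): 36.7 per 1000.
Codon 2 GCT (Ala): 13.9 per 1000.
Codon 3 AAC (Asn): 41.5 per 1000.
Codon 4 GAA (Glu): 10.0 per 1000.
Codon 5 GTA (Val): 10.4 per 1000.
Lowest frequency is 10.0 at codon 4.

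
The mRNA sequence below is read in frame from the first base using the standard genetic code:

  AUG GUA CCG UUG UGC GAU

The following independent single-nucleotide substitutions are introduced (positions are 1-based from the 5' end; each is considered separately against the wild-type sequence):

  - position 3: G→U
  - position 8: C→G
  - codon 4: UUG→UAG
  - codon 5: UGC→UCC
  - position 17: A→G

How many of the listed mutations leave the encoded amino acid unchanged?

Codon 1: AUG (Met) → AUU (Ile) — missense.
Codon 3: CCG (Pro) → CGG (Arg) — missense.
Codon 4: UUG (Leu) → UAG (Stop) — nonsense.
Codon 5: UGC (Cys) → UCC (Ser) — missense.
Codon 6: GAU (Asp) → GGU (Gly) — missense.
Synonymous: 0 of 5.

0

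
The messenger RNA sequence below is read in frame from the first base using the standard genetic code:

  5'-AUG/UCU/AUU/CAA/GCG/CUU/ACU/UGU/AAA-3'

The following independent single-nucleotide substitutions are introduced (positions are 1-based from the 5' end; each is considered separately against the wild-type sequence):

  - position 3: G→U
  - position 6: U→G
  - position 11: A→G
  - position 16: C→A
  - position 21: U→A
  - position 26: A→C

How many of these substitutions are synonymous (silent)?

Codon 1: AUG (Met) → AUU (Ile) — missense.
Codon 2: UCU (Ser) → UCG (Ser) — synonymous.
Codon 4: CAA (Gln) → CGA (Arg) — missense.
Codon 6: CUU (Leu) → AUU (Ile) — missense.
Codon 7: ACU (Thr) → ACA (Thr) — synonymous.
Codon 9: AAA (Lys) → ACA (Thr) — missense.
Synonymous: 2 of 6.

2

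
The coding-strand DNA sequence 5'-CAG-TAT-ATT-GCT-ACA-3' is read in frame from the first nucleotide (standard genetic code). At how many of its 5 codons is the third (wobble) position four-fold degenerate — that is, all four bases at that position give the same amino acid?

2

Codon 1 CAG (Gln): third position 2-fold.
Codon 2 TAT (Tyr): third position 2-fold.
Codon 3 ATT (Ile): third position 3-fold.
Codon 4 GCT (Ala): third position 4-fold.
Codon 5 ACA (Thr): third position 4-fold.
Four-fold degenerate third positions: 2.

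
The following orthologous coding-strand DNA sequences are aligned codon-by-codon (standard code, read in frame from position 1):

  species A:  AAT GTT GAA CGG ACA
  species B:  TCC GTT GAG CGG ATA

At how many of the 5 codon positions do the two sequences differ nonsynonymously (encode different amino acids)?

Codon 1: AAT Asn / TCC Ser — nonsynonymous.
Codon 2: GTT Val / GTT Val — identical.
Codon 3: GAA Glu / GAG Glu — synonymous.
Codon 4: CGG Arg / CGG Arg — identical.
Codon 5: ACA Thr / ATA Ile — nonsynonymous.
Nonsynonymous differences: 2.

2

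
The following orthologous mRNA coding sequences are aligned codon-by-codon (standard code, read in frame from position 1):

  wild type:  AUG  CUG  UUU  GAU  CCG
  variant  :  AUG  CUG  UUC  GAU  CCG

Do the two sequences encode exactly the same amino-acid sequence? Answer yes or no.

yes

Codon 1: AUG Met / AUG Met — identical.
Codon 2: CUG Leu / CUG Leu — identical.
Codon 3: UUU Phe / UUC Phe — synonymous.
Codon 4: GAU Asp / GAU Asp — identical.
Codon 5: CCG Pro / CCG Pro — identical.
Nonsynonymous differences: 0 → same protein.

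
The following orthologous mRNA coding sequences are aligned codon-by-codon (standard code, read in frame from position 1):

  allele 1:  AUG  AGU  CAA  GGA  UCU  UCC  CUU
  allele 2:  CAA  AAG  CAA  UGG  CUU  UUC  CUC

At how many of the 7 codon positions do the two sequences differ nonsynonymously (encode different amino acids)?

5

Codon 1: AUG Met / CAA Gln — nonsynonymous.
Codon 2: AGU Ser / AAG Lys — nonsynonymous.
Codon 3: CAA Gln / CAA Gln — identical.
Codon 4: GGA Gly / UGG Trp — nonsynonymous.
Codon 5: UCU Ser / CUU Leu — nonsynonymous.
Codon 6: UCC Ser / UUC Phe — nonsynonymous.
Codon 7: CUU Leu / CUC Leu — synonymous.
Nonsynonymous differences: 5.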